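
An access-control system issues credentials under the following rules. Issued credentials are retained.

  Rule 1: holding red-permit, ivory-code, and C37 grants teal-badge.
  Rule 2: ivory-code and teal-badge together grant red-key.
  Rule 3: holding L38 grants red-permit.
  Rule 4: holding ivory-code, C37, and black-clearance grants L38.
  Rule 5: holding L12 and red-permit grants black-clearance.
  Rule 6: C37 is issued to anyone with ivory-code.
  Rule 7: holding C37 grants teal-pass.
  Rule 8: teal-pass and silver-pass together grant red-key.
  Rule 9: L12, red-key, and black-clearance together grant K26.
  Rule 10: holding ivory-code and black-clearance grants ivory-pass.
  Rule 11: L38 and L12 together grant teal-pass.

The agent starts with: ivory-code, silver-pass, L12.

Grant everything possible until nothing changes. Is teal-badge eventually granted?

teal-badge would need red-permit, ivory-code, and C37 (Rule 1), but red-permit is never granted.

No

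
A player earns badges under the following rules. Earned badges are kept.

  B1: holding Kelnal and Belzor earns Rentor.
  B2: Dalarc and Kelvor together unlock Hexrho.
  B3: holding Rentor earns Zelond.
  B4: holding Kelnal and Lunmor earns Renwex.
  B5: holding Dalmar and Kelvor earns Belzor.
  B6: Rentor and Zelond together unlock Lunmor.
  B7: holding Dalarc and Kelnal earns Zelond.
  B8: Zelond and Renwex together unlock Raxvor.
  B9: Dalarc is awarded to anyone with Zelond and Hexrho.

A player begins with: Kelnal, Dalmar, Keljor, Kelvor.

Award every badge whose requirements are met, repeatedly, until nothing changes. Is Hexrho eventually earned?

Hexrho would need Dalarc and Kelvor (B2), but Dalarc is never earned.

No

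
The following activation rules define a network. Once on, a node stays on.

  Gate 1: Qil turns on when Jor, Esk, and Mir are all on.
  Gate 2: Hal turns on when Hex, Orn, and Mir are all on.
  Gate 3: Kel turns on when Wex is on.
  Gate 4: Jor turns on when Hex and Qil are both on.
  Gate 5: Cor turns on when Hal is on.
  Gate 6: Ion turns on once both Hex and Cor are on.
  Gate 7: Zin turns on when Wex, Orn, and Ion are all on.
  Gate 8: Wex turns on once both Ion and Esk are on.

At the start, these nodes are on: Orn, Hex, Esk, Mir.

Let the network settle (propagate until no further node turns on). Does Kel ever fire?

Yes

Gate 2: Hex, Orn, and Mir on → Hal on.
Hal is on, so Cor turns on (Gate 5).
Hex and Cor are on, so Ion turns on (Gate 6).
Gate 8: Ion and Esk on → Wex on.
Wex is on, so Kel turns on (Gate 3).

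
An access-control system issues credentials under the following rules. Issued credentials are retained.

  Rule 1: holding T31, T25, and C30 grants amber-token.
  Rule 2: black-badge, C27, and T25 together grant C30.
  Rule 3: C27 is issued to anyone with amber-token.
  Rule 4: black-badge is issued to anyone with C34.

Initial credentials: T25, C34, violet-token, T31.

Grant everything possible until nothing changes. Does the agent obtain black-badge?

Holding C34 grants black-badge (Rule 4).

Yes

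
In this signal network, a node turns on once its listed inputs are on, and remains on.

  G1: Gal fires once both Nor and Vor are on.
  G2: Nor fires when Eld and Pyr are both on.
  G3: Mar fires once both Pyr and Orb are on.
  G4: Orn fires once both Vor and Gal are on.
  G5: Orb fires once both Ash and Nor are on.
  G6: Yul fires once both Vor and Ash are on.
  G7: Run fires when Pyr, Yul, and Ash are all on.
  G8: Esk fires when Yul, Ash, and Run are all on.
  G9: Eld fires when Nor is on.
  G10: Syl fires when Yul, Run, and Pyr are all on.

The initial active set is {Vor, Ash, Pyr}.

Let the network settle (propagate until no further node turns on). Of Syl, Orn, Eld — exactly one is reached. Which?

Syl

Vor and Ash are on, so Yul fires (G6).
G7: Pyr, Yul, and Ash on → Run on.
G10: Yul, Run, and Pyr on → Syl on.
Eld would need Nor (G9), but Nor never turns on. Orn would need Vor and Gal (G4), but Gal never turns on.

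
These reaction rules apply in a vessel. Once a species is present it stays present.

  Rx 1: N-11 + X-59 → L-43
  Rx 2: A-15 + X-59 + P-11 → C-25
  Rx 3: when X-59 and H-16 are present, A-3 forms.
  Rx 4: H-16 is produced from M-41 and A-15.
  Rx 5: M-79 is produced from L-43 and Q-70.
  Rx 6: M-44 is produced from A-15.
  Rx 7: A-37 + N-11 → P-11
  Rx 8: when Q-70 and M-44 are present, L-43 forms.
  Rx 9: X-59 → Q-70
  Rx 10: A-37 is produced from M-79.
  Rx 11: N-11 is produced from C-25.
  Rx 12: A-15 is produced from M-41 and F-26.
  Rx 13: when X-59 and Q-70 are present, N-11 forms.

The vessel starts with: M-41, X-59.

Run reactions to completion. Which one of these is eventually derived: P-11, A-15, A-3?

X-59 present → Q-70 forms (Rx 9).
X-59 and Q-70 present → N-11 forms (Rx 13).
N-11 and X-59 present → L-43 forms (Rx 1).
L-43 and Q-70 present → M-79 forms (Rx 5).
M-79 present → A-37 forms (Rx 10).
A-37 and N-11 present → P-11 forms (Rx 7).
A-3 would need X-59 and H-16 (Rx 3), but H-16 never forms. A-15 would need M-41 and F-26 (Rx 12), but F-26 never forms.

P-11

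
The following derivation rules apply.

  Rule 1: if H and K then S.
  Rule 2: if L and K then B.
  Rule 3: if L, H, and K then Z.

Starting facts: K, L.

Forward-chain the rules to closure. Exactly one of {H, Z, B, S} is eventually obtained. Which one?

From L and K, Rule 2 gives B.
Z would need L, H, and K (Rule 3), but H is never established. No rule produces H, and it is not given. S would need H and K (Rule 1), but H is never established.

B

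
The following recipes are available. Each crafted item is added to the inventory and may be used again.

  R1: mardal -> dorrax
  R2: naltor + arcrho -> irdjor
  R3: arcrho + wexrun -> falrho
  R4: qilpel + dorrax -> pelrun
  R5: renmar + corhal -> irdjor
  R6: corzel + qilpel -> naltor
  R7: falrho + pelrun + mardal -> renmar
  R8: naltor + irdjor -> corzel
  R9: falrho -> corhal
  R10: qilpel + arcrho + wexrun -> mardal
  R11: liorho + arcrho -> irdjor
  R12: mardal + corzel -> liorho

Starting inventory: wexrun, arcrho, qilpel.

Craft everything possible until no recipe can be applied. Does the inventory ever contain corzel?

No

corzel would need naltor and irdjor (R8), but naltor is never obtained.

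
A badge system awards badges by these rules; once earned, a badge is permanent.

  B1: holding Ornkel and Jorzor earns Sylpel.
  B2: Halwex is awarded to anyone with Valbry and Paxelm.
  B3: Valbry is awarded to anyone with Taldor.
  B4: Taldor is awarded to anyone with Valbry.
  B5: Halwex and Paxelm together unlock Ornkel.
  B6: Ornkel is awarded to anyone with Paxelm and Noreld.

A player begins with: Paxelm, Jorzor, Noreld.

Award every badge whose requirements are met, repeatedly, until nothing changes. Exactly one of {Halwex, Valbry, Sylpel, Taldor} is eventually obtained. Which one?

With Paxelm and Noreld, Ornkel is earned (B6).
With Ornkel and Jorzor, Sylpel is earned (B1).
Halwex would need Valbry and Paxelm (B2), but Valbry is never earned. Valbry would need Taldor (B3), but Taldor is never earned. Taldor would need Valbry (B4), but Valbry is never earned.

Sylpel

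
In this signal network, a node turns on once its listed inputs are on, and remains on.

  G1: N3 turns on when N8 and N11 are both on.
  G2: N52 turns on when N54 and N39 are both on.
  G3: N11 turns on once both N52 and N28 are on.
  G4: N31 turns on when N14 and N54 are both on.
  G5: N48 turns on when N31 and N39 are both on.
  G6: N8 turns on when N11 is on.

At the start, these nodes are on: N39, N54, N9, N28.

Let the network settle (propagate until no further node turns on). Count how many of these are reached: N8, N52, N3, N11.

N54 and N39 are on, so N52 turns on (G2).
N52 and N28 are on, so N11 turns on (G3).
N11 is on, so N8 turns on (G6).
G1: N8 and N11 on → N3 on.
N8: reached.
N52: reached.
N3: reached.
N11: reached.
All 4 are reached.

4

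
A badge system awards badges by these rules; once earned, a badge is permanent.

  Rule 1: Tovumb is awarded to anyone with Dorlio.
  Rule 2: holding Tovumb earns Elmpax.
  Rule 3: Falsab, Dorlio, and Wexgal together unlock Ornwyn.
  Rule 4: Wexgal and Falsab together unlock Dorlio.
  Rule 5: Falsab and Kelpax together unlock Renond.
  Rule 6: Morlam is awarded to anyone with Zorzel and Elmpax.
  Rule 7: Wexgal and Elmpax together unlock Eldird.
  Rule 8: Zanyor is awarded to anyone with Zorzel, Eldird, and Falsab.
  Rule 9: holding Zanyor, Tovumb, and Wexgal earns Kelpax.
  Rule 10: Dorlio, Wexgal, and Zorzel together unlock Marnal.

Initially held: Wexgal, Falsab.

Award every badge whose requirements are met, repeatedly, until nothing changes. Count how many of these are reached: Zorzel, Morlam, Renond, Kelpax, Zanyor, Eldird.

With Wexgal and Falsab, Dorlio is earned (Rule 4).
With Dorlio, Tovumb is earned (Rule 1).
With Tovumb, Elmpax is earned (Rule 2).
With Wexgal and Elmpax, Eldird is earned (Rule 7).
No rule produces Zorzel, and it is not given.
Morlam would need Zorzel and Elmpax (Rule 6), but Zorzel is never earned.
Renond would need Falsab and Kelpax (Rule 5), but Kelpax is never earned.
Kelpax would need Zanyor, Tovumb, and Wexgal (Rule 9), but Zanyor is never earned.
Zanyor would need Zorzel, Eldird, and Falsab (Rule 8), but Zorzel is never earned.
Eldird: reached.
Reached: Eldird — 1 of the 6.

1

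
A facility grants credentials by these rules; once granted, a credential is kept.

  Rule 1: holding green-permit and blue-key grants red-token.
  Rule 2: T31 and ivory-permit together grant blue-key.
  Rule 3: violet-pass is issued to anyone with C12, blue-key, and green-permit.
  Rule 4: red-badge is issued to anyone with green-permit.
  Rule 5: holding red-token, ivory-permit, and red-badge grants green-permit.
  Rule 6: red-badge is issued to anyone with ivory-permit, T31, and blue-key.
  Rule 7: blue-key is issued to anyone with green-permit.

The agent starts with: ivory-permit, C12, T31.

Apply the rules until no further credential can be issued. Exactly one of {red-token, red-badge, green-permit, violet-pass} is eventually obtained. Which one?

red-badge

Holding T31 and ivory-permit grants blue-key (Rule 2).
Holding ivory-permit, T31, and blue-key grants red-badge (Rule 6).
red-token would need green-permit and blue-key (Rule 1), but green-permit is never granted. green-permit would need red-token, ivory-permit, and red-badge (Rule 5), but red-token is never granted. violet-pass would need C12, blue-key, and green-permit (Rule 3), but green-permit is never granted.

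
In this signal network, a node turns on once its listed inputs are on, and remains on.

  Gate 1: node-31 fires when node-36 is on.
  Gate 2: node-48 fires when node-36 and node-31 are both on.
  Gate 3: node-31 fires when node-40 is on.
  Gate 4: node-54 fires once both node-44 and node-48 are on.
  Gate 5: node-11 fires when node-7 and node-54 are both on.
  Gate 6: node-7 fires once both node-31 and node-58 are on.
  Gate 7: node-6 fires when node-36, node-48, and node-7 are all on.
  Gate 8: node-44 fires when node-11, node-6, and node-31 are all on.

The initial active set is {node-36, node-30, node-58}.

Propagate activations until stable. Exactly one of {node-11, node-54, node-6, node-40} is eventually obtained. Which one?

Gate 1: node-36 on → node-31 on.
node-36 and node-31 are on, so node-48 fires (Gate 2).
node-31 and node-58 are on, so node-7 fires (Gate 6).
Gate 7: node-36, node-48, and node-7 on → node-6 on.
node-54 would need node-44 and node-48 (Gate 4), but node-44 never turns on. node-11 would need node-7 and node-54 (Gate 5), but node-54 never turns on. No rule produces node-40, and it is not given.

node-6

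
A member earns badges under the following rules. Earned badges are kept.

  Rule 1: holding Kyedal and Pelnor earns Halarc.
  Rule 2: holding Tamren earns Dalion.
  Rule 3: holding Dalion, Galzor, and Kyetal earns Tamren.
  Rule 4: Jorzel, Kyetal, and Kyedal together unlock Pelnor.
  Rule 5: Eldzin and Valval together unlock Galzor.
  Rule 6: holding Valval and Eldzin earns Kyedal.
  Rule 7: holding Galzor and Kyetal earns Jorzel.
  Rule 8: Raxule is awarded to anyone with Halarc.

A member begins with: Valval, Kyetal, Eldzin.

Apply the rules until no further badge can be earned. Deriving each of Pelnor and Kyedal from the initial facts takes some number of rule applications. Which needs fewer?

Kyedal

Kyedal: With Valval and Eldzin, Kyedal is earned (Rule 6). [1 rule application]
Pelnor: With Valval and Eldzin, Kyedal is earned (Rule 6). With Eldzin and Valval, Galzor is earned (Rule 5). With Galzor and Kyetal, Jorzel is earned (Rule 7). With Jorzel, Kyetal, and Kyedal, Pelnor is earned (Rule 4). [4 rule applications]
Kyedal needs fewer.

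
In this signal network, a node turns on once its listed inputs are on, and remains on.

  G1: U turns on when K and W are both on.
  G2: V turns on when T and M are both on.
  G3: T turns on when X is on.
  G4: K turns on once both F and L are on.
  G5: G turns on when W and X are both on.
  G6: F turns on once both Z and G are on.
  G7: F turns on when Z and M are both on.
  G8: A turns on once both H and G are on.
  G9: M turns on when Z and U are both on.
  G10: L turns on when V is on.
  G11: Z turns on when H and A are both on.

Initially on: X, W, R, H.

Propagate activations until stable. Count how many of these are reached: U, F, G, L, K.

2

G5: W and X on → G on.
G8: H and G on → A on.
H and A are on, so Z turns on (G11).
Z and G are on, so F turns on (G6).
U would need K and W (G1), but K never turns on.
F: reached.
G: reached.
L would need V (G10), but V never turns on.
K would need F and L (G4), but L never turns on.
Reached: F and G — 2 of the 5.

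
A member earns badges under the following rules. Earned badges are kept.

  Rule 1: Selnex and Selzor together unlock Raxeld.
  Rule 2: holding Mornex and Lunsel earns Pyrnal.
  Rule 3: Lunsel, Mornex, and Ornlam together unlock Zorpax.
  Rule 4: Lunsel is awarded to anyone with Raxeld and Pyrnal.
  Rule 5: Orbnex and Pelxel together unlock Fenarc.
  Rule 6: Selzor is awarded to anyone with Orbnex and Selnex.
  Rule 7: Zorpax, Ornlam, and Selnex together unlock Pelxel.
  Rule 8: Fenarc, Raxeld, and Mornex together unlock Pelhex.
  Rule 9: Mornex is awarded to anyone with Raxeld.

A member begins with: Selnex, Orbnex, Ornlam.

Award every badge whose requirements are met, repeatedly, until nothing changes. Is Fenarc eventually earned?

Fenarc would need Orbnex and Pelxel (Rule 5), but Pelxel is never earned.

No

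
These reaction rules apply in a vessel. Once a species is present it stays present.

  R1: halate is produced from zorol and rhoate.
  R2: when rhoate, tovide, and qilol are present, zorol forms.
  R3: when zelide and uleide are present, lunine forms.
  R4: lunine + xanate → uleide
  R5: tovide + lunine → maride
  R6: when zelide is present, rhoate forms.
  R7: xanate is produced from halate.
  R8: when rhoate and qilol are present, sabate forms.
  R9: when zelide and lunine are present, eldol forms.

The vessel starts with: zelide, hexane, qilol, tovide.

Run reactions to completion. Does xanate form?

zelide present → rhoate forms (R6).
rhoate, tovide, and qilol present → zorol forms (R2).
zorol and rhoate present → halate forms (R1).
halate present → xanate forms (R7).

Yes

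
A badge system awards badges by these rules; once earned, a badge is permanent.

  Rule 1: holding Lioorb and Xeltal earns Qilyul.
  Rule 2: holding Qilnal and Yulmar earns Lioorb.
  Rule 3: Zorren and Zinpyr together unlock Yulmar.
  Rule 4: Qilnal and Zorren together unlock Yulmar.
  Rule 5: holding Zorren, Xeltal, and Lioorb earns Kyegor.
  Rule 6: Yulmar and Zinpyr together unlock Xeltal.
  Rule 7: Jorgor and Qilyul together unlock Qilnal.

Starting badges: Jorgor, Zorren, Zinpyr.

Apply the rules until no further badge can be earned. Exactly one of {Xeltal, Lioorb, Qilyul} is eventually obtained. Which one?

With Zorren and Zinpyr, Yulmar is earned (Rule 3).
With Yulmar and Zinpyr, Xeltal is earned (Rule 6).
Lioorb would need Qilnal and Yulmar (Rule 2), but Qilnal is never earned. Qilyul would need Lioorb and Xeltal (Rule 1), but Lioorb is never earned.

Xeltal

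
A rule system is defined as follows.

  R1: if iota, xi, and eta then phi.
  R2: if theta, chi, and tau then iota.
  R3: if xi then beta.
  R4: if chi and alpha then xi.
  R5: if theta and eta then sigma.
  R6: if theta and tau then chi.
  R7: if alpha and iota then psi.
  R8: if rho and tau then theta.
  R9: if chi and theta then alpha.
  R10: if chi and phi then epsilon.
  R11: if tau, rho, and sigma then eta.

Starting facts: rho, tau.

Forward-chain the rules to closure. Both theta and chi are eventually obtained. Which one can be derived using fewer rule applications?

theta

theta: From rho and tau, R8 gives theta. [1 rule application]
chi: From rho and tau, R8 gives theta. From theta and tau, R6 gives chi. [2 rule applications]
theta needs fewer.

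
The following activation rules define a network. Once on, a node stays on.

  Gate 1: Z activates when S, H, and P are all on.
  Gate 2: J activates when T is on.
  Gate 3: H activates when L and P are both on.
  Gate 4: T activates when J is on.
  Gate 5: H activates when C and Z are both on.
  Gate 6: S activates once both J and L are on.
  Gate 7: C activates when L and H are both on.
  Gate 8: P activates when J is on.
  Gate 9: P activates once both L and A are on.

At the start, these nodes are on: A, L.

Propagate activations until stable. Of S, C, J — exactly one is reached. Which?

C

Gate 9: L and A on → P on.
Gate 3: L and P on → H on.
Gate 7: L and H on → C on.
S would need J and L (Gate 6), but J never turns on. J would need T (Gate 2), but T never turns on.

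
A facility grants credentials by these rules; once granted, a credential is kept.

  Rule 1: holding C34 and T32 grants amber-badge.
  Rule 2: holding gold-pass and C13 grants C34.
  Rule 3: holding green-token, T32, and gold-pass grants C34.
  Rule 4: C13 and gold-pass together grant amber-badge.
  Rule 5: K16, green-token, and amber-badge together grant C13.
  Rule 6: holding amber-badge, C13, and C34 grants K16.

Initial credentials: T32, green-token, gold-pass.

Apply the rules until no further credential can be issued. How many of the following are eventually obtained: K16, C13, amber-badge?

Holding green-token, T32, and gold-pass grants C34 (Rule 3).
Holding C34 and T32 grants amber-badge (Rule 1).
K16 would need amber-badge, C13, and C34 (Rule 6), but C13 is never granted.
C13 would need K16, green-token, and amber-badge (Rule 5), but K16 is never granted.
amber-badge: reached.
Reached: amber-badge — 1 of the 3.

1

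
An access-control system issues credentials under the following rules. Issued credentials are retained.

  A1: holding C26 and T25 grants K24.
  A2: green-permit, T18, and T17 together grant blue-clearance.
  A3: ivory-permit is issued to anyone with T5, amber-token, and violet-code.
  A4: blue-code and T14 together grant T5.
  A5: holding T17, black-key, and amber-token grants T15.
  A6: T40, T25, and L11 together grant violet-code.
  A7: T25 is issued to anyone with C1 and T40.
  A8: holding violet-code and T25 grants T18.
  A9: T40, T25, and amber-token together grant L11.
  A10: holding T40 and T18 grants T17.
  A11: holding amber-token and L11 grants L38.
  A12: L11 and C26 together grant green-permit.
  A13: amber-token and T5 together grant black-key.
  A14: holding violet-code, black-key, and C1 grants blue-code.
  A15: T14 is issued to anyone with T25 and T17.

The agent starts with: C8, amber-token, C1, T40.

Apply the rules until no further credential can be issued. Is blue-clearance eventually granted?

blue-clearance would need green-permit, T18, and T17 (A2), but green-permit is never granted.

No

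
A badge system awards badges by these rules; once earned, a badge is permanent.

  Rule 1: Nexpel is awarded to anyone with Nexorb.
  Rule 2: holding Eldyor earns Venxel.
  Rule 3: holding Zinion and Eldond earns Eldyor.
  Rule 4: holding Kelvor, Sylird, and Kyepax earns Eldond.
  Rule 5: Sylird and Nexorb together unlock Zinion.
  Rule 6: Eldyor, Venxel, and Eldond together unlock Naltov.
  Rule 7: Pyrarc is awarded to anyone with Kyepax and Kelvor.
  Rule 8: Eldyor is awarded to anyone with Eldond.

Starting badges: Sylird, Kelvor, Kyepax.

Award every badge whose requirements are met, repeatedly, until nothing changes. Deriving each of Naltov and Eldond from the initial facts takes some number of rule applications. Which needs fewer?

Eldond

Eldond: With Kelvor, Sylird, and Kyepax, Eldond is earned (Rule 4). [1 rule application]
Naltov: With Kelvor, Sylird, and Kyepax, Eldond is earned (Rule 4). With Eldond, Eldyor is earned (Rule 8). With Eldyor, Venxel is earned (Rule 2). With Eldyor, Venxel, and Eldond, Naltov is earned (Rule 6). [4 rule applications]
Eldond needs fewer.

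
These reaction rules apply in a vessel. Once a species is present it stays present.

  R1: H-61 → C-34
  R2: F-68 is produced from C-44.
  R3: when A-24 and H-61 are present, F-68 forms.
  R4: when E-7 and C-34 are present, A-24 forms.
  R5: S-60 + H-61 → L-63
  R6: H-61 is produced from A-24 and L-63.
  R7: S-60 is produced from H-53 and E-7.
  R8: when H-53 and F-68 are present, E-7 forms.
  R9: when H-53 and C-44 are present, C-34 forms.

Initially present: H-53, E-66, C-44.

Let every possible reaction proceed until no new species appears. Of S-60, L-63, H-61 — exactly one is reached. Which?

S-60

C-44 present → F-68 forms (R2).
H-53 and F-68 present → E-7 forms (R8).
H-53 and E-7 present → S-60 forms (R7).
L-63 would need S-60 and H-61 (R5), but H-61 never forms. H-61 would need A-24 and L-63 (R6), but L-63 never forms.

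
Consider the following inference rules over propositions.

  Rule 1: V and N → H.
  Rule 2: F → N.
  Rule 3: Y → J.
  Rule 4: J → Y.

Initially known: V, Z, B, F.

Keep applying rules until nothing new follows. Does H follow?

Yes

F holds, so N follows (Rule 2).
From V and N, Rule 1 gives H.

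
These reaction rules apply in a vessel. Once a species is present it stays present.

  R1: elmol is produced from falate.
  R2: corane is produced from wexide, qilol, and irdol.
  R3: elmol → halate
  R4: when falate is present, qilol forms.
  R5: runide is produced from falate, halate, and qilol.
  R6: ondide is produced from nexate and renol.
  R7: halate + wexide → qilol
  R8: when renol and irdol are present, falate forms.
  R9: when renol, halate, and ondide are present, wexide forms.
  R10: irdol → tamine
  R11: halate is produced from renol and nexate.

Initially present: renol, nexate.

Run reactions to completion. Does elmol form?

elmol would need falate (R1), but falate never forms.

No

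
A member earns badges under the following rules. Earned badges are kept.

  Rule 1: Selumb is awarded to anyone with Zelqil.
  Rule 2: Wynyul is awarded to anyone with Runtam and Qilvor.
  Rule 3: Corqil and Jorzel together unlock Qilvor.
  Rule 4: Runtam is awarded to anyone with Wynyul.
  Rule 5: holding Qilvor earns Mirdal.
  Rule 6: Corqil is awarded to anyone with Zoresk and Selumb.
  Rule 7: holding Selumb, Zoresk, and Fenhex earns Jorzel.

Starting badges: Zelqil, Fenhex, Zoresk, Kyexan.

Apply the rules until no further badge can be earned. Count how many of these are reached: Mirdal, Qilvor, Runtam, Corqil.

3

With Zelqil, Selumb is earned (Rule 1).
With Zoresk and Selumb, Corqil is earned (Rule 6).
With Selumb, Zoresk, and Fenhex, Jorzel is earned (Rule 7).
With Corqil and Jorzel, Qilvor is earned (Rule 3).
With Qilvor, Mirdal is earned (Rule 5).
Mirdal: reached.
Qilvor: reached.
Runtam would need Wynyul (Rule 4), but Wynyul is never earned.
Corqil: reached.
Reached: Mirdal, Qilvor, and Corqil — 3 of the 4.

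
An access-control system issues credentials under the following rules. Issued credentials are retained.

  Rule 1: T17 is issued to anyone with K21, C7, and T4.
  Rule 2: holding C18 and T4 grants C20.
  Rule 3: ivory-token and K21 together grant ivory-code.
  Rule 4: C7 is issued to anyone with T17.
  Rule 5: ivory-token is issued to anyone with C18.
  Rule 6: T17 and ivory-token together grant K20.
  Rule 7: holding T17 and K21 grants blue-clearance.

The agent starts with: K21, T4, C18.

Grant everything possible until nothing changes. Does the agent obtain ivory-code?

Yes

Holding C18 grants ivory-token (Rule 5).
Holding ivory-token and K21 grants ivory-code (Rule 3).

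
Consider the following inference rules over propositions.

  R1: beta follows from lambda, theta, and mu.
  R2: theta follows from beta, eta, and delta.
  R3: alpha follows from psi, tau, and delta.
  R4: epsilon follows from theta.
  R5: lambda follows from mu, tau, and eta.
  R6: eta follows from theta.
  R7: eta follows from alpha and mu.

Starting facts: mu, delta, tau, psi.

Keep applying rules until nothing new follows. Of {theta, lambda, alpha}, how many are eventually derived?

From psi, tau, and delta, R3 gives alpha.
From alpha and mu, R7 gives eta.
From mu, tau, and eta, R5 gives lambda.
theta would need beta, eta, and delta (R2), but beta is never established.
lambda: reached.
alpha: reached.
Reached: lambda and alpha — 2 of the 3.

2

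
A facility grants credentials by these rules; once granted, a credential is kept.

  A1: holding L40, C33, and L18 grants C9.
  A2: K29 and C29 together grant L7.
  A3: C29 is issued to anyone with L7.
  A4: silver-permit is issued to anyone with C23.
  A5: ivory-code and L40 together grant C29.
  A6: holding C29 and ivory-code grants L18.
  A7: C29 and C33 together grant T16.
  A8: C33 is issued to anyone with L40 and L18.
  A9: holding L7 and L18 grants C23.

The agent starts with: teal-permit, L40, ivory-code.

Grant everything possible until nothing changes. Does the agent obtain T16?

Yes

Holding ivory-code and L40 grants C29 (A5).
Holding C29 and ivory-code grants L18 (A6).
Holding L40 and L18 grants C33 (A8).
Holding C29 and C33 grants T16 (A7).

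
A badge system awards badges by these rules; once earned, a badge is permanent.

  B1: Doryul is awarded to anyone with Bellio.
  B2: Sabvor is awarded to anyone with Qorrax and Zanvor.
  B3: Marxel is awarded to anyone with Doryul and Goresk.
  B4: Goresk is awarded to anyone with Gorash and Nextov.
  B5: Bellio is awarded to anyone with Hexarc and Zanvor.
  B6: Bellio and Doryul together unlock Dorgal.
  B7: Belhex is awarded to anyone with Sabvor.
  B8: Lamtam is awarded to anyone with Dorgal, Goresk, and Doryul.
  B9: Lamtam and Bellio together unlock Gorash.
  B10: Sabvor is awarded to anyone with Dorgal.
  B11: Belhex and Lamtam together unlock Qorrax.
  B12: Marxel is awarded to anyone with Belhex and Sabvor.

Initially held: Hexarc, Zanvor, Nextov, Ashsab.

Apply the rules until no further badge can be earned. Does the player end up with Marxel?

Yes

With Hexarc and Zanvor, Bellio is earned (B5).
With Bellio, Doryul is earned (B1).
With Bellio and Doryul, Dorgal is earned (B6).
With Dorgal, Sabvor is earned (B10).
With Sabvor, Belhex is earned (B7).
With Belhex and Sabvor, Marxel is earned (B12).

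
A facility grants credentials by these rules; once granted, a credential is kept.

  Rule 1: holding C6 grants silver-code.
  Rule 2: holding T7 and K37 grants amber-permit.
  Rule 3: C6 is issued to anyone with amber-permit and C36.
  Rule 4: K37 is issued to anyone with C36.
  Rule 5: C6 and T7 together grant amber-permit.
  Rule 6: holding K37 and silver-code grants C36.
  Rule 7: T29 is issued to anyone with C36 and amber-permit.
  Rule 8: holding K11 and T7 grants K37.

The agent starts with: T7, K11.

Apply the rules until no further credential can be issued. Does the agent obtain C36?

No

C36 would need K37 and silver-code (Rule 6), but silver-code is never granted.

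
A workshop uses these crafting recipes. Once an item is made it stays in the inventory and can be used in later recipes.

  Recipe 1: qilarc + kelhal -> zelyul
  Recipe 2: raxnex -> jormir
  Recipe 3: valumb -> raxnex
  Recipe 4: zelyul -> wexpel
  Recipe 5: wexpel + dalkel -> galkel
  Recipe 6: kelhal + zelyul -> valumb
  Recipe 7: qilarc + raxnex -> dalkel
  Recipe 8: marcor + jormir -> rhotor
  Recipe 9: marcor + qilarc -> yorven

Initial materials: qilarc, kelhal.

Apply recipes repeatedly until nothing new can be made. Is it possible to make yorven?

No

yorven would need marcor and qilarc (Recipe 9), but marcor is never obtained.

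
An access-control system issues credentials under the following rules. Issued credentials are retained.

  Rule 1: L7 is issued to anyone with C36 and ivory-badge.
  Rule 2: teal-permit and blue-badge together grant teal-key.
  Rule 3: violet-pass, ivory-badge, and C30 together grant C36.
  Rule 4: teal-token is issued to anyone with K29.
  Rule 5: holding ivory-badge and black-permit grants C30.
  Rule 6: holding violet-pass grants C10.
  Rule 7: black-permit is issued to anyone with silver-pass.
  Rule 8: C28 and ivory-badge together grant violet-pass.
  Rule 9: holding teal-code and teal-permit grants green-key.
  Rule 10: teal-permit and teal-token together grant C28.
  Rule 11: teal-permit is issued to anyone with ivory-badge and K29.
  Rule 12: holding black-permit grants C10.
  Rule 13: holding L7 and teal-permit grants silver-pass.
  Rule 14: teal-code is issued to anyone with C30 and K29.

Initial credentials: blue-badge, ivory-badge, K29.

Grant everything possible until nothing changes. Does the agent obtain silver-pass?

No

silver-pass would need L7 and teal-permit (Rule 13), but L7 is never granted.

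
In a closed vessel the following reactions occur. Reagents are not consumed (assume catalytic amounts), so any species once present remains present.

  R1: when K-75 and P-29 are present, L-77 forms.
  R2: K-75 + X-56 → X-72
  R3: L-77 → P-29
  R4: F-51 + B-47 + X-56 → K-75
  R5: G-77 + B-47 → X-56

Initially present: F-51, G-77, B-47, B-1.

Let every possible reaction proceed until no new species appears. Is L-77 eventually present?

No

L-77 would need K-75 and P-29 (R1), but P-29 never forms.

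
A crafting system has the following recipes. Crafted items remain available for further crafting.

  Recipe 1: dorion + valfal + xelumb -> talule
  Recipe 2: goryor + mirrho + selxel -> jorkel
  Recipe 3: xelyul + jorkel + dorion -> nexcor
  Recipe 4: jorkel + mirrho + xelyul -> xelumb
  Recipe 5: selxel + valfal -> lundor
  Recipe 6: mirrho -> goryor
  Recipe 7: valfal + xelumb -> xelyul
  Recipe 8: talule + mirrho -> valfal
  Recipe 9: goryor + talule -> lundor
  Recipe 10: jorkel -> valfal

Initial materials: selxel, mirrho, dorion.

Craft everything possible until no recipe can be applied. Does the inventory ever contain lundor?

Yes

mirrho -> goryor (Recipe 6).
Using Recipe 2, goryor, mirrho, and selxel make jorkel.
jorkel -> valfal (Recipe 10).
selxel + valfal -> lundor (Recipe 5).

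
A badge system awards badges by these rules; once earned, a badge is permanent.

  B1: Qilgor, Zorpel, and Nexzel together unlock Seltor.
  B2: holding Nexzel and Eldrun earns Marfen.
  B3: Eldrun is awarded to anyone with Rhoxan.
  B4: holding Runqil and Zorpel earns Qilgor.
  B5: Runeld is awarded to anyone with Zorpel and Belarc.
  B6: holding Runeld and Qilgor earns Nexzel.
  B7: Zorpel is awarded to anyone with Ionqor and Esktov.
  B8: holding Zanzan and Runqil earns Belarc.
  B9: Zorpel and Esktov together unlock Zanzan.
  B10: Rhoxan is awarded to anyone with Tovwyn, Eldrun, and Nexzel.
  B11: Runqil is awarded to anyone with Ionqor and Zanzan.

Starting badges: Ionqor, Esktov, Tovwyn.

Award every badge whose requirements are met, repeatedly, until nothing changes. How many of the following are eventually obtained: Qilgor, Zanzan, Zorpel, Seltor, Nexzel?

5

With Ionqor and Esktov, Zorpel is earned (B7).
With Zorpel and Esktov, Zanzan is earned (B9).
With Ionqor and Zanzan, Runqil is earned (B11).
With Zanzan and Runqil, Belarc is earned (B8).
With Runqil and Zorpel, Qilgor is earned (B4).
With Zorpel and Belarc, Runeld is earned (B5).
With Runeld and Qilgor, Nexzel is earned (B6).
With Qilgor, Zorpel, and Nexzel, Seltor is earned (B1).
Qilgor: reached.
Zanzan: reached.
Zorpel: reached.
Seltor: reached.
Nexzel: reached.
All 5 are reached.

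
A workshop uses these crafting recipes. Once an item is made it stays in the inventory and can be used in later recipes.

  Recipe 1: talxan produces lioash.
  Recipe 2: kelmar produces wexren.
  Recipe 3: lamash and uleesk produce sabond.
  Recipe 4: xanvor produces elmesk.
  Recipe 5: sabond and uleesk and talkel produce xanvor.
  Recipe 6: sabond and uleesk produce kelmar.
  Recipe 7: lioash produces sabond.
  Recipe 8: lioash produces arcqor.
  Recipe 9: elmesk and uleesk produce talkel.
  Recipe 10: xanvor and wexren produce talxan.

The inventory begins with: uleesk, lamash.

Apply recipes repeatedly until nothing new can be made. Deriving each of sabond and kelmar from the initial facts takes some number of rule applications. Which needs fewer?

sabond: Using Recipe 3, lamash and uleesk make sabond. [1 rule application]
kelmar: Using Recipe 3, lamash and uleesk make sabond. sabond and uleesk → kelmar (Recipe 6). [2 rule applications]
sabond needs fewer.

sabond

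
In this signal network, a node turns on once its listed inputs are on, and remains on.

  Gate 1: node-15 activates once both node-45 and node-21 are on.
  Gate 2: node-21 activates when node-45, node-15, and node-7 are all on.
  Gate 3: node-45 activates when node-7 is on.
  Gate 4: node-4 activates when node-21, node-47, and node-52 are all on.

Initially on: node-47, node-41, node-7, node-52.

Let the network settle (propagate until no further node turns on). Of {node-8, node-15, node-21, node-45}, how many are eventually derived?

node-7 is on, so node-45 activates (Gate 3).
No rule produces node-8, and it is not given.
node-15 would need node-45 and node-21 (Gate 1), but node-21 never turns on.
node-21 would need node-45, node-15, and node-7 (Gate 2), but node-15 never turns on.
node-45: reached.
Reached: node-45 — 1 of the 4.

1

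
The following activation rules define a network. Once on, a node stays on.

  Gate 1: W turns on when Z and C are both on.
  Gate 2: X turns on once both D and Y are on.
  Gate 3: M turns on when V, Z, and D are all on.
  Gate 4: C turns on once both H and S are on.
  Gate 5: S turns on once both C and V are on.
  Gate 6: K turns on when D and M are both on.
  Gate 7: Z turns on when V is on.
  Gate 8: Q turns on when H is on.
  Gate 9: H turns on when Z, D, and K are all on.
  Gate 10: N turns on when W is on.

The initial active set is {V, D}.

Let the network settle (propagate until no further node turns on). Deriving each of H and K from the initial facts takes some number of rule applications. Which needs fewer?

K: Gate 7: V on → Z on. Gate 3: V, Z, and D on → M on. Gate 6: D and M on → K on. [3 rule applications]
H: V is on, so Z turns on (Gate 7). V, Z, and D are on, so M turns on (Gate 3). Gate 6: D and M on → K on. Z, D, and K are on, so H turns on (Gate 9). [4 rule applications]
K needs fewer.

K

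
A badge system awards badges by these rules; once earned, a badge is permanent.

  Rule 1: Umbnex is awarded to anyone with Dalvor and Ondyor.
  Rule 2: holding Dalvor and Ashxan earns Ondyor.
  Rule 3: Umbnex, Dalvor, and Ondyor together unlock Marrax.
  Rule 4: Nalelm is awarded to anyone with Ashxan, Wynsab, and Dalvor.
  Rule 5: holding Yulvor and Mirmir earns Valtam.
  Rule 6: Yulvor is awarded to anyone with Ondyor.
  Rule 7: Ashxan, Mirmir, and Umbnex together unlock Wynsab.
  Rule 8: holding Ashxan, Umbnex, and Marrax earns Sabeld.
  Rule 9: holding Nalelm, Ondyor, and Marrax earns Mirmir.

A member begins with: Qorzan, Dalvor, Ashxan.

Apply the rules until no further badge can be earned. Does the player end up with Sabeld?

Yes

With Dalvor and Ashxan, Ondyor is earned (Rule 2).
With Dalvor and Ondyor, Umbnex is earned (Rule 1).
With Umbnex, Dalvor, and Ondyor, Marrax is earned (Rule 3).
With Ashxan, Umbnex, and Marrax, Sabeld is earned (Rule 8).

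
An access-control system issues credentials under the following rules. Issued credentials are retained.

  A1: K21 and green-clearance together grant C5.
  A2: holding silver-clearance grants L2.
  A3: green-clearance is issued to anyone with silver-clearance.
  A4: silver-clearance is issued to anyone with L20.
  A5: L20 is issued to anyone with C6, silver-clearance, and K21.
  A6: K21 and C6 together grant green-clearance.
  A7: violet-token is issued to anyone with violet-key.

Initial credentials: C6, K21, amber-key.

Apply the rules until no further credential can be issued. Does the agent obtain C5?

Holding K21 and C6 grants green-clearance (A6).
Holding K21 and green-clearance grants C5 (A1).

Yes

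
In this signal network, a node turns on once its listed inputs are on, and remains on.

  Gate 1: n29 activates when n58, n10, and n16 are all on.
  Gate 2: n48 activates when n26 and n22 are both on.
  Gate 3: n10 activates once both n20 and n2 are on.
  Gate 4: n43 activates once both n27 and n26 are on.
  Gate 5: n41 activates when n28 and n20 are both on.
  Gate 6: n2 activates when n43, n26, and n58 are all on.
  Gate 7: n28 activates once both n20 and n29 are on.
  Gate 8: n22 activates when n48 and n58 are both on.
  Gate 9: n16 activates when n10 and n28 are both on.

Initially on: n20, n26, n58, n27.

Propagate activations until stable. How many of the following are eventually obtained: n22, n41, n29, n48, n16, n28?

0

n22 would need n48 and n58 (Gate 8), but n48 never turns on.
n41 would need n28 and n20 (Gate 5), but n28 never turns on.
n29 would need n58, n10, and n16 (Gate 1), but n16 never turns on.
n48 would need n26 and n22 (Gate 2), but n22 never turns on.
n16 would need n10 and n28 (Gate 9), but n28 never turns on.
n28 would need n20 and n29 (Gate 7), but n29 never turns on.
None of the 6 are reached.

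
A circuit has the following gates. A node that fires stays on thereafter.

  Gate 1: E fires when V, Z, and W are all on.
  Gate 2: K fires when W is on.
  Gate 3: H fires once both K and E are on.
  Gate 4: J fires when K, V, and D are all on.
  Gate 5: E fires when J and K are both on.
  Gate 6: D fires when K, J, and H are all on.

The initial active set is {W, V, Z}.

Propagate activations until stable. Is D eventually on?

D would need K, J, and H (Gate 6), but J never turns on.

No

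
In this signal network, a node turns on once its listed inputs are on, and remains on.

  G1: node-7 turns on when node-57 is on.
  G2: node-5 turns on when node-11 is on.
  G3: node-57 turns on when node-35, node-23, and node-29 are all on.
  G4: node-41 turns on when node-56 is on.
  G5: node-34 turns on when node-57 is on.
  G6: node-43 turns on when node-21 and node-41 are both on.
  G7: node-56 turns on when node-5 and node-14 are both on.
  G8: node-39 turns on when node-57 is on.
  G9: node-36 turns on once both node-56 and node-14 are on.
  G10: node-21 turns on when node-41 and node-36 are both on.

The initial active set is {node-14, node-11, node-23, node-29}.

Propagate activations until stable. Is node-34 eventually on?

node-34 would need node-57 (G5), but node-57 never turns on.

No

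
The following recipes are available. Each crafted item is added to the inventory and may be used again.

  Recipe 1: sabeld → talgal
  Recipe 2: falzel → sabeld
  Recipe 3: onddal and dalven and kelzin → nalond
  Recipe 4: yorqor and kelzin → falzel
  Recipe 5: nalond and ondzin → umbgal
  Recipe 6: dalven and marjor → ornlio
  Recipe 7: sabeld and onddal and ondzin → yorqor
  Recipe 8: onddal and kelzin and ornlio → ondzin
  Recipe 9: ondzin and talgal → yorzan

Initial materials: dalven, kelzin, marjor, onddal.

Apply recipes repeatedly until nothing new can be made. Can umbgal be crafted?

Yes

Using Recipe 6, dalven and marjor make ornlio.
onddal and dalven and kelzin → nalond (Recipe 3).
Using Recipe 8, onddal, kelzin, and ornlio make ondzin.
nalond and ondzin → umbgal (Recipe 5).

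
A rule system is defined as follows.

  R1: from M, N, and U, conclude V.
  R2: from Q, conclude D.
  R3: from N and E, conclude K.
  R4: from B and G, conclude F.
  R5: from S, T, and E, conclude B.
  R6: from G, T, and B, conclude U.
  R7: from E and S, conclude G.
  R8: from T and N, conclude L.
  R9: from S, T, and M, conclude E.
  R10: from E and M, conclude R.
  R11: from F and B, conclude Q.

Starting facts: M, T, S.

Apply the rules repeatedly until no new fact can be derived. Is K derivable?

No

K would need N and E (R3), but N is never established.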